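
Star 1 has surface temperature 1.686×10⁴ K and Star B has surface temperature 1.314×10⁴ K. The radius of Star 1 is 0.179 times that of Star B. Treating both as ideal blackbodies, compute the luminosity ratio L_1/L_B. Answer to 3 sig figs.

L_1/L_B ≈ 0.0868

L ∝ R²T⁴, so L_1/L_B = (R_1/R_B)²(T_1/T_B)⁴ = (0.179)² × (1.686×10⁴/1.314×10⁴)⁴ = 0.032041 × 2.71050 = 0.0868.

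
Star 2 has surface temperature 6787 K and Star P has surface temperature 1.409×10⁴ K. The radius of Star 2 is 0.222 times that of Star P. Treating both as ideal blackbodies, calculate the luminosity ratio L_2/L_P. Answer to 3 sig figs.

L ∝ R²T⁴, so L_2/L_P = (R_2/R_P)²(T_2/T_P)⁴ = (0.222)² × (6787/1.409×10⁴)⁴ = 0.049284 × 0.0538353 = 2.65×10⁻³.

L_2/L_P ≈ 2.65×10⁻³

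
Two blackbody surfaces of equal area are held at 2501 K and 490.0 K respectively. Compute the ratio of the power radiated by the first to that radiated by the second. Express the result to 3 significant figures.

With equal areas, P₁/P₂ = (T₁/T₂)⁴ = (2501/490.0)⁴ = 679.

P₁/P₂ ≈ 679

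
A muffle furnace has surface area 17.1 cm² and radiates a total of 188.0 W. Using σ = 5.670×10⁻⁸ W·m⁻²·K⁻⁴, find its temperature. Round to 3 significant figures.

Area A = 17.1 cm² = 1.71×10⁻³ m².
P = σAT⁴ ⇒ T = (P/(σA))^(1/4) = (188.0/(5.670×10⁻⁸×1.71×10⁻³))^(1/4) = 1.18×10³ K.

T ≈ 1.18×10³ K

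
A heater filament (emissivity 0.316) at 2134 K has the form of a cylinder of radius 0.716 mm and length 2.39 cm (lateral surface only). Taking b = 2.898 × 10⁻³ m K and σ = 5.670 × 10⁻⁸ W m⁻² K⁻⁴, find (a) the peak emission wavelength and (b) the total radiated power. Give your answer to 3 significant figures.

λ_max ≈ 1.36×10³ nm; P ≈ 40.0 W

(a) λ_max = b/T = 2.898×10⁻³/2134 = 1.358×10⁻⁶ m = 1.36×10³ nm.
Lateral area A = 2πrL = 2π×7.16×10⁻⁴×0.0239 = 1.07520×10⁻⁴ m².
(b) P = εσAT⁴ = 0.316×5.670×10⁻⁸×1.07520×10⁻⁴×(2134)⁴ = 40.0 W.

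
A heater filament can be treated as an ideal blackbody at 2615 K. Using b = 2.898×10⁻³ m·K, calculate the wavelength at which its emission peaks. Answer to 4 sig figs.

Wien's displacement law: λ_max = b/T = (2.898×10⁻³ m·K)/(2615 K) = 1.1082×10⁻⁶ m.
That is 1108 nm, in the infrared range.

λ_max ≈ 1108 nm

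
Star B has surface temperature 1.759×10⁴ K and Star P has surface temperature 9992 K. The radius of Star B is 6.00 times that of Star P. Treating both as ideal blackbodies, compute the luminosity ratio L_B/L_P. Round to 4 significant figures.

L ∝ R²T⁴, so L_B/L_P = (R_B/R_P)²(T_B/T_P)⁴ = (6.00)² × (1.759×10⁴/9992)⁴ = 36 × 9.60403 = 345.7.

L_B/L_P ≈ 345.7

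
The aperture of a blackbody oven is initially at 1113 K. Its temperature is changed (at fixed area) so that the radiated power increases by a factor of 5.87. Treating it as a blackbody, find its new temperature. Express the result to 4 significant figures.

P ∝ T⁴, so T₂/T₁ = (P₂/P₁)^(1/4) = (5.87)^(1/4) = 1.55654.
T₂ = 1113 × 1.55654 = 1732 K.

T₂ ≈ 1732 K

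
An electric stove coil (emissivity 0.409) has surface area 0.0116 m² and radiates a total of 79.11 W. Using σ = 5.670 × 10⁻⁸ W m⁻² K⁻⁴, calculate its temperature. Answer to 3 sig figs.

Area A = 0.0116 m².
P = εσAT⁴ ⇒ T = (P/(εσA))^(1/4) = (79.11/(0.409×5.670×10⁻⁸×0.0116))^(1/4) = 736 K.

T ≈ 736 K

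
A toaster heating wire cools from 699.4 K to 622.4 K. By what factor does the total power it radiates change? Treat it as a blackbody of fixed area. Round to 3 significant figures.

P ∝ T⁴, so P₂/P₁ = (T₂/T₁)⁴ = (622.4/699.4)⁴ = (0.889906)⁴ = 0.627.

P₂/P₁ ≈ 0.627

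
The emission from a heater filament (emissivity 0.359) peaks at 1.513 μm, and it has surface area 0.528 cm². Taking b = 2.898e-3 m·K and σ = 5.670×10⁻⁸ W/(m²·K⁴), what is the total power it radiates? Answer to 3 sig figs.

P ≈ 14.5 W

Wien's law: T = b/λ_max = 2.898×10⁻³/1.513×10⁻⁶ = 1915.40 K.
Area A = 0.528 cm² = 5.28×10⁻⁵ m².
Then P = εσAT⁴ = 0.359×5.670×10⁻⁸×5.28×10⁻⁵×(1915.40)⁴ = 14.5 W.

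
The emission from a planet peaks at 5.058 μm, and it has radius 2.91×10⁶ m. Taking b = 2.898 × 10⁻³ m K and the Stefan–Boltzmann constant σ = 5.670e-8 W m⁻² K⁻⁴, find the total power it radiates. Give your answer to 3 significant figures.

P ≈ 6.50×10¹⁷ W

Wien's law: T = b/λ_max = 2.898×10⁻³/5.058×10⁻⁶ = 572.954 K.
Surface area A = 4πR² = 4π(2.91×10⁶ m)² = 1.06413×10¹⁴ m².
Then P = σAT⁴ = 5.670×10⁻⁸×1.06413×10¹⁴×(572.954)⁴ = 6.50×10¹⁷ W.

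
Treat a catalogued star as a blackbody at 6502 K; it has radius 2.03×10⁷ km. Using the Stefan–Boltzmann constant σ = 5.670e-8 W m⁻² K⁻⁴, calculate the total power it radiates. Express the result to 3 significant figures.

P ≈ 5.25×10²⁹ W

Surface area A = 4πR² = 4π(2.03×10¹⁰ m)² = 5.17848×10²¹ m².
P = σAT⁴ = 5.670×10⁻⁸ × 5.17848×10²¹ × (6502)⁴ = 5.25×10²⁹ W.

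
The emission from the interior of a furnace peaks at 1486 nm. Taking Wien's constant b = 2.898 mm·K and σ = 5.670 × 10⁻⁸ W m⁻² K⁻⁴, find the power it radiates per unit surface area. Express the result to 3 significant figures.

I ≈ 8.20×10⁵ W/m²

Wien's law: T = b/λ_max = 2.898×10⁻³/1.486×10⁻⁶ = 1950.20 K.
Then I = σT⁴ = 5.670×10⁻⁸×(1950.20)⁴ = 8.20×10⁵ W/m².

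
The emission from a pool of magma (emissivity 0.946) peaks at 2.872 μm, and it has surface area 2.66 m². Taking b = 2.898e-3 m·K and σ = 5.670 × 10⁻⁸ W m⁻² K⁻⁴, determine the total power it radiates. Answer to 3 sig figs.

P ≈ 1.48×10⁵ W

Wien's law: T = b/λ_max = 2.898×10⁻³/2.872×10⁻⁶ = 1009.05 K.
Area A = 2.66 m².
Then P = εσAT⁴ = 0.946×5.670×10⁻⁸×2.66×(1009.05)⁴ = 1.48×10⁵ W.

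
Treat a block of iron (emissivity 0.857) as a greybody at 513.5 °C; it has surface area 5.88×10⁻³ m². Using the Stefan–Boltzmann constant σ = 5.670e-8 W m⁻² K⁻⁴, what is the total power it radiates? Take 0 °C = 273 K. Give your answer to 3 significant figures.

P ≈ 109 W

T = 513.5 °C + 273 = 786.5 K.
Area A = 5.88×10⁻³ m².
P = εσAT⁴ = 0.857 × 5.670×10⁻⁸ × 5.88×10⁻³ × (786.5)⁴ = 109 W.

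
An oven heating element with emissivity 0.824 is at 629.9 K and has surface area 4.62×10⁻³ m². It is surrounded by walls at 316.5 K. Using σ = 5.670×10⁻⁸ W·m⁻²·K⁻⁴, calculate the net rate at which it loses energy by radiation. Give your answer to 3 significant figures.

Area A = 4.62×10⁻³ m².
Net radiated power P_net = εσA(T⁴ − T₀⁴) = 0.824×5.670×10⁻⁸×4.62×10⁻³×(629.9⁴ − 316.5⁴).
T⁴ − T₀⁴ = 1.57430×10¹¹ − 1.00345×10¹⁰ = 1.47396×10¹¹ K⁴, so P_net = 31.8 W.

Net loss ≈ 31.8 W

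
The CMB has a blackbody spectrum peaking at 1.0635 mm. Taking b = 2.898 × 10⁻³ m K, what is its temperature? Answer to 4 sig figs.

Wien's law gives T = b/λ_max = (2.898×10⁻³ m·K)/(1.0635×10⁻³ m) = 2.725 K.

T ≈ 2.725 K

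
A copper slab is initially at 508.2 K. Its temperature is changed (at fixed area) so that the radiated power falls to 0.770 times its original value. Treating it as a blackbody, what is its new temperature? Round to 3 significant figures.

T₂ ≈ 476 K

P ∝ T⁴, so T₂/T₁ = (P₂/P₁)^(1/4) = (0.770)^(1/4) = 0.936748.
T₂ = 508.2 × 0.936748 = 476 K.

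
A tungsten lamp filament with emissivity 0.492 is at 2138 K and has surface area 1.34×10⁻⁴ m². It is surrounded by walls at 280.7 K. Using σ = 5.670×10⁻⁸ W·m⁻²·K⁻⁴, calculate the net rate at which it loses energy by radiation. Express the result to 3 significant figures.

Area A = 1.34×10⁻⁴ m².
Net radiated power P_net = εσA(T⁴ − T₀⁴) = 0.492×5.670×10⁻⁸×1.34×10⁻⁴×(2138⁴ − 280.7⁴).
T⁴ − T₀⁴ = 2.08944×10¹³ − 6.20826×10⁹ = 2.08882×10¹³ K⁴, so P_net = 78.1 W.

Net loss ≈ 78.1 W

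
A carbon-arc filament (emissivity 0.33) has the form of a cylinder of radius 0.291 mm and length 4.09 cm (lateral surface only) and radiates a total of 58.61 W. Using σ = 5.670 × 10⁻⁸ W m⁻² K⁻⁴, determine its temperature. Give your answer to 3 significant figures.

Lateral area A = 2πrL = 2π×2.91×10⁻⁴×0.0409 = 7.47818×10⁻⁵ m².
P = εσAT⁴ ⇒ T = (P/(εσA))^(1/4) = (58.61/(0.33×5.670×10⁻⁸×7.47818×10⁻⁵))^(1/4) = 2.54×10³ K.

T ≈ 2.54×10³ K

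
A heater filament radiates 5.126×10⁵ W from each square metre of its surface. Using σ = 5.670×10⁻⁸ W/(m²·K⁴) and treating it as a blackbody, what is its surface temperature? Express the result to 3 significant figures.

T ≈ 1.73×10³ K

I = σT⁴, so T = (I/σ)^(1/4) = (5.126×10⁵/(5.670×10⁻⁸))^(1/4) = 1.73×10³ K.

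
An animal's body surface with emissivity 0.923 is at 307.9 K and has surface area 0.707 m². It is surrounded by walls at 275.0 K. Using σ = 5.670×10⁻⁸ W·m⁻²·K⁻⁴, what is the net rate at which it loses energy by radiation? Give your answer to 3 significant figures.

Net loss ≈ 121 W

Area A = 0.707 m².
Net radiated power P_net = εσA(T⁴ − T₀⁴) = 0.923×5.670×10⁻⁸×0.707×(307.9⁴ − 275.0⁴).
T⁴ − T₀⁴ = 8.98750×10⁹ − 5.71914×10⁹ = 3.26836×10⁹ K⁴, so P_net = 121 W.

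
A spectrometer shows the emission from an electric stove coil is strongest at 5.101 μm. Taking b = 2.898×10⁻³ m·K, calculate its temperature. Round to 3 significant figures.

T ≈ 568 K

Wien's law gives T = b/λ_max = (2.898×10⁻³ m·K)/(5.101×10⁻⁶ m) = 568 K.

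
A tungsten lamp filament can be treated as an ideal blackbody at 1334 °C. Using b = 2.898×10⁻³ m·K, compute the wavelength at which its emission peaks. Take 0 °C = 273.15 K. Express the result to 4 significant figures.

λ_max ≈ 1803 nm

T = 1334 °C + 273.15 = 1607.15 K.
Wien's displacement law: λ_max = b/T = (2.898×10⁻³ m·K)/(1607.15 K) = 1.8032×10⁻⁶ m.
That is 1803 nm, in the infrared range.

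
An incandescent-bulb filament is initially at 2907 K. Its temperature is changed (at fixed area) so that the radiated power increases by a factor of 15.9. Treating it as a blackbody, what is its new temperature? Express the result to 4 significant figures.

T₂ ≈ 5805 K

P ∝ T⁴, so T₂/T₁ = (P₂/P₁)^(1/4) = (15.9)^(1/4) = 1.99687.
T₂ = 2907 × 1.99687 = 5805 K.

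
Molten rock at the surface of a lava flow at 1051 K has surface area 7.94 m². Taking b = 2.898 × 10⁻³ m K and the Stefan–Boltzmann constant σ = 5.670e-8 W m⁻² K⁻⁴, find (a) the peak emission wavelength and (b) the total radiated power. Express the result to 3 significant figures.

λ_max ≈ 2.76 μm; P ≈ 5.49×10⁵ W

(a) λ_max = b/T = 2.898×10⁻³/1051 = 2.757×10⁻⁶ m = 2.76 μm.
Area A = 7.94 m².
(b) P = σAT⁴ = 5.670×10⁻⁸×7.94×(1051)⁴ = 5.49×10⁵ W.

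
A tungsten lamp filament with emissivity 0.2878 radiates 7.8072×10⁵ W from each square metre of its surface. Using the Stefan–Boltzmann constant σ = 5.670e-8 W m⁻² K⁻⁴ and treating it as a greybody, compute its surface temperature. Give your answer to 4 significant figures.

T ≈ 2630 K

I = εσT⁴, so T = (I/εσ)^(1/4) = (7.8072×10⁵/(0.2878×5.670×10⁻⁸))^(1/4) = 2630 K.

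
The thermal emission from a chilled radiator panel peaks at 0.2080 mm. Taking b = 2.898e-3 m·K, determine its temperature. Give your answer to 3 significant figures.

T ≈ 13.9 K

Wien's law gives T = b/λ_max = (2.898×10⁻³ m·K)/(2.080×10⁻⁴ m) = 13.9 K.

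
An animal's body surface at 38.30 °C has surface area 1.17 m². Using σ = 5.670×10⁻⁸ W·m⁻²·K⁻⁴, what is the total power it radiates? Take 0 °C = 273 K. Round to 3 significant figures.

T = 38.30 °C + 273 = 311.30 K.
Area A = 1.17 m².
P = σAT⁴ = 5.670×10⁻⁸ × 1.17 × (311.30)⁴ = 623 W.

P ≈ 623 W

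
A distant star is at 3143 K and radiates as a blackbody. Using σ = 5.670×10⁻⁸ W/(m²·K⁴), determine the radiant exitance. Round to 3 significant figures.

Stefan–Boltzmann: I = σT⁴ = 5.670×10⁻⁸ × (3143)⁴ = 5.53×10⁶ W/m².

I ≈ 5.53×10⁶ W/m²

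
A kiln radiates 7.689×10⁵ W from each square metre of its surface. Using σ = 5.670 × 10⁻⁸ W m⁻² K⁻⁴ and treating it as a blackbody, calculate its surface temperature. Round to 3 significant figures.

I = σT⁴, so T = (I/σ)^(1/4) = (7.689×10⁵/(5.670×10⁻⁸))^(1/4) = 1.92×10³ K.

T ≈ 1.92×10³ K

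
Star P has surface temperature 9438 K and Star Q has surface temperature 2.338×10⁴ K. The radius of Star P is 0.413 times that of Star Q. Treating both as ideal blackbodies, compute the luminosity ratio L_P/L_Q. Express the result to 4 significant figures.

L ∝ R²T⁴, so L_P/L_Q = (R_P/R_Q)²(T_P/T_Q)⁴ = (0.413)² × (9438/2.338×10⁴)⁴ = 0.170569 × 0.0265547 = 4.529×10⁻³.

L_P/L_Q ≈ 4.529×10⁻³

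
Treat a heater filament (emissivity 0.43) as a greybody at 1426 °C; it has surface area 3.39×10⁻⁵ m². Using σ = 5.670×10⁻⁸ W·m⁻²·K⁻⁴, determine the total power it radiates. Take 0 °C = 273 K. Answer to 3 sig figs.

T = 1426 °C + 273 = 1699 K.
Area A = 3.39×10⁻⁵ m².
P = εσAT⁴ = 0.43 × 5.670×10⁻⁸ × 3.39×10⁻⁵ × (1699)⁴ = 6.89 W.

P ≈ 6.89 W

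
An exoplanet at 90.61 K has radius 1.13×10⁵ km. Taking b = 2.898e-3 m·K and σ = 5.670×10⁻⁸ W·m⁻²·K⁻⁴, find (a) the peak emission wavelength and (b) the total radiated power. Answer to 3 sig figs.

(a) λ_max = b/T = 2.898×10⁻³/90.61 = 3.198×10⁻⁵ m = 32.0 μm.
Surface area A = 4πR² = 4π(1.13×10⁸ m)² = 1.60460×10¹⁷ m².
(b) P = σAT⁴ = 5.670×10⁻⁸×1.60460×10¹⁷×(90.61)⁴ = 6.13×10¹⁷ W.

λ_max ≈ 32.0 μm; P ≈ 6.13×10¹⁷ W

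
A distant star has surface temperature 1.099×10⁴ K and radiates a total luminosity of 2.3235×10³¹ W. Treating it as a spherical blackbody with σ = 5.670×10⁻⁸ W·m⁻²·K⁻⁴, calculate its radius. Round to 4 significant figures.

R ≈ 4.728×10¹⁰ m

L = 4πR²σT⁴ ⇒ R = √(L/(4πσT⁴)).
σT⁴ = 8.27130×10⁸ W/m², so R = √(2.3235×10³¹/(4π×8.27130×10⁸)) = 4.728×10¹⁰ m.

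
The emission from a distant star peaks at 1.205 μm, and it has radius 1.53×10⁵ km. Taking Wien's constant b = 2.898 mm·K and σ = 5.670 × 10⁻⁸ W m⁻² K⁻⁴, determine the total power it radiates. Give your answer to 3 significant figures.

Wien's law: T = b/λ_max = 2.898×10⁻³/1.205×10⁻⁶ = 2404.98 K.
Surface area A = 4πR² = 4π(1.53×10⁸ m)² = 2.94166×10¹⁷ m².
Then P = σAT⁴ = 5.670×10⁻⁸×2.94166×10¹⁷×(2404.98)⁴ = 5.58×10²³ W.

P ≈ 5.58×10²³ W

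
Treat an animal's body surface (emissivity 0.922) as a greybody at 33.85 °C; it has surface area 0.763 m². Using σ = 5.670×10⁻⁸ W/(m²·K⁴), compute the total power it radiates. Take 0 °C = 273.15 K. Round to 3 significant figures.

P ≈ 354 W

T = 33.85 °C + 273.15 = 307.00 K.
Area A = 0.763 m².
P = εσAT⁴ = 0.922 × 5.670×10⁻⁸ × 0.763 × (307.00)⁴ = 354 W.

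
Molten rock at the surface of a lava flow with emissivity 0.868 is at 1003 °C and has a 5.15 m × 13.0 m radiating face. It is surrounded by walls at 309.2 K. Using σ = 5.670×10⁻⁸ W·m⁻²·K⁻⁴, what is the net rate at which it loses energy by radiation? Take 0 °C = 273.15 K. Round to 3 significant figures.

Net loss ≈ 8.71×10⁶ W

T = 1003 °C + 273.15 = 1276.15 K.
Area A = 5.15 × 13.0 = 66.95 m².
Net radiated power P_net = εσA(T⁴ − T₀⁴) = 0.868×5.670×10⁻⁸×66.95×(1276.15⁴ − 309.2⁴).
T⁴ − T₀⁴ = 2.65220×10¹² − 9.14025×10⁹ = 2.64306×10¹² K⁴, so P_net = 8.71×10⁶ W.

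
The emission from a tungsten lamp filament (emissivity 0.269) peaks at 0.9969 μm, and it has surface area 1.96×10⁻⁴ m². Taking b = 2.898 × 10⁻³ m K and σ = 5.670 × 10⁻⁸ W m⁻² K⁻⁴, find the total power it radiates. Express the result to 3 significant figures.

Wien's law: T = b/λ_max = 2.898×10⁻³/9.969×10⁻⁷ = 2907.01 K.
Area A = 1.96×10⁻⁴ m².
Then P = εσAT⁴ = 0.269×5.670×10⁻⁸×1.96×10⁻⁴×(2907.01)⁴ = 213 W.

P ≈ 213 W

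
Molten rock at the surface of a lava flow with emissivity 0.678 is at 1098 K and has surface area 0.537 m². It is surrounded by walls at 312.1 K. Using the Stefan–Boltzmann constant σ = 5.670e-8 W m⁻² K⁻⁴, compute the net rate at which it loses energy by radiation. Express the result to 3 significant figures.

Area A = 0.537 m².
Net radiated power P_net = εσA(T⁴ − T₀⁴) = 0.678×5.670×10⁻⁸×0.537×(1098⁴ − 312.1⁴).
T⁴ − T₀⁴ = 1.45348×10¹² − 9.48801×10⁹ = 1.44399×10¹² K⁴, so P_net = 2.98×10⁴ W.

Net loss ≈ 2.98×10⁴ W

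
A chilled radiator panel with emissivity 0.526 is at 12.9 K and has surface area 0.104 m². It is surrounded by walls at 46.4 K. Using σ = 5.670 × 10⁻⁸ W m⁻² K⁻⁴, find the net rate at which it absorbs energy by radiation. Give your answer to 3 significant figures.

Net gain ≈ 0.0143 W

Area A = 0.104 m².
Net radiated power P_net = εσA(T⁴ − T₀⁴) = 0.526×5.670×10⁻⁸×0.104×(12.9⁴ − 46.4⁴).
T⁴ − T₀⁴ = 27692.3 − 4.63524×10⁶ = -4.60755×10⁶ K⁴, so P_net = -0.0143 W — negative, meaning a net gain of 0.0143 W.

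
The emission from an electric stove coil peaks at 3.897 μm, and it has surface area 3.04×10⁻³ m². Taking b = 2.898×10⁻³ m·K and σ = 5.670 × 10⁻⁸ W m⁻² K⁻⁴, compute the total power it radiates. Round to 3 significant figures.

P ≈ 52.7 W

Wien's law: T = b/λ_max = 2.898×10⁻³/3.897×10⁻⁶ = 743.649 K.
Area A = 3.04×10⁻³ m².
Then P = σAT⁴ = 5.670×10⁻⁸×3.04×10⁻³×(743.649)⁴ = 52.7 W.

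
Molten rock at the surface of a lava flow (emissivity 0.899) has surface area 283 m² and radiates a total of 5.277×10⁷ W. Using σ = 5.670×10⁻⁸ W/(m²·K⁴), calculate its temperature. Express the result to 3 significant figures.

T ≈ 1.38×10³ K

Area A = 283 m².
P = εσAT⁴ ⇒ T = (P/(εσA))^(1/4) = (5.277×10⁷/(0.899×5.670×10⁻⁸×283))^(1/4) = 1.38×10³ K.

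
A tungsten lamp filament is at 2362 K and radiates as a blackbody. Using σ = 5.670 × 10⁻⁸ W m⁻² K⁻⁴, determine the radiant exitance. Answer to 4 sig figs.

I ≈ 1.765×10⁶ W/m²

Stefan–Boltzmann: I = σT⁴ = 5.670×10⁻⁸ × (2362)⁴ = 1.765×10⁶ W/m².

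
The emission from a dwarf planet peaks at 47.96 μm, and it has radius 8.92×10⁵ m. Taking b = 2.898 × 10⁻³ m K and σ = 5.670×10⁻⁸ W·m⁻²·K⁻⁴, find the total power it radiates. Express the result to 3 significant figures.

P ≈ 7.56×10¹² W

Wien's law: T = b/λ_max = 2.898×10⁻³/4.796×10⁻⁵ = 60.4254 K.
Surface area A = 4πR² = 4π(8.92×10⁵ m)² = 9.99861×10¹² m².
Then P = σAT⁴ = 5.670×10⁻⁸×9.99861×10¹²×(60.4254)⁴ = 7.56×10¹² W.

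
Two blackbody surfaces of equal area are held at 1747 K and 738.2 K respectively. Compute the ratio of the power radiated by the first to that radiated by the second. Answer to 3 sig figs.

P₁/P₂ ≈ 31.4

With equal areas, P₁/P₂ = (T₁/T₂)⁴ = (1747/738.2)⁴ = 31.4.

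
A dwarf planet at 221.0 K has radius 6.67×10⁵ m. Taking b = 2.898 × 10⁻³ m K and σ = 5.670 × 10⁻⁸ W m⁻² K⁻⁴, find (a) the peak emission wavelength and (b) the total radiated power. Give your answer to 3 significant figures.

λ_max ≈ 13.1 μm; P ≈ 7.56×10¹⁴ W

(a) λ_max = b/T = 2.898×10⁻³/221.0 = 1.311×10⁻⁵ m = 13.1 μm.
Surface area A = 4πR² = 4π(6.67×10⁵ m)² = 5.59064×10¹² m².
(b) P = σAT⁴ = 5.670×10⁻⁸×5.59064×10¹²×(221.0)⁴ = 7.56×10¹⁴ W.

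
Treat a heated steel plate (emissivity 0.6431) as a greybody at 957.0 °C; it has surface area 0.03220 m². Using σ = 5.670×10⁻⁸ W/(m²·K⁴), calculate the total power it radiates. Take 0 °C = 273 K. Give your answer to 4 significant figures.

T = 957.0 °C + 273 = 1230.0 K.
Area A = 0.03220 m².
P = εσAT⁴ = 0.6431 × 5.670×10⁻⁸ × 0.03220 × (1230.0)⁴ = 2687 W.

P ≈ 2687 W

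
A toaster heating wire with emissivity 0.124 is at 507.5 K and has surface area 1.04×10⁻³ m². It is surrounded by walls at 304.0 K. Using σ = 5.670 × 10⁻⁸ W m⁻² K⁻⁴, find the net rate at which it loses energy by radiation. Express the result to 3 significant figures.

Net loss ≈ 0.423 W

Area A = 1.04×10⁻³ m².
Net radiated power P_net = εσA(T⁴ − T₀⁴) = 0.124×5.670×10⁻⁸×1.04×10⁻³×(507.5⁴ − 304.0⁴).
T⁴ − T₀⁴ = 6.63352×10¹⁰ − 8.54072×10⁹ = 5.77945×10¹⁰ K⁴, so P_net = 0.423 W.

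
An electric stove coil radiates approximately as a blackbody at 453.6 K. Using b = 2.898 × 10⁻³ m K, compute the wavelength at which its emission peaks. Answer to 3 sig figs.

Wien's displacement law: λ_max = b/T = (2.898×10⁻³ m·K)/(453.6 K) = 6.389×10⁻⁶ m.
That is 6.39 μm, in the infrared range.

λ_max ≈ 6.39 μm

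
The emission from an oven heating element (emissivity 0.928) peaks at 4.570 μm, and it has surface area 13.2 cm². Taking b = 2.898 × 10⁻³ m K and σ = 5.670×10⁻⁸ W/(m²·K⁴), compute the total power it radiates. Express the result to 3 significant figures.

Wien's law: T = b/λ_max = 2.898×10⁻³/4.570×10⁻⁶ = 634.136 K.
Area A = 13.2 cm² = 1.32×10⁻³ m².
Then P = εσAT⁴ = 0.928×5.670×10⁻⁸×1.32×10⁻³×(634.136)⁴ = 11.2 W.

P ≈ 11.2 W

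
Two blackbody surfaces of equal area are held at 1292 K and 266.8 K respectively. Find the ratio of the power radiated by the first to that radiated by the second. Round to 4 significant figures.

P₁/P₂ ≈ 549.9

With equal areas, P₁/P₂ = (T₁/T₂)⁴ = (1292/266.8)⁴ = 549.9.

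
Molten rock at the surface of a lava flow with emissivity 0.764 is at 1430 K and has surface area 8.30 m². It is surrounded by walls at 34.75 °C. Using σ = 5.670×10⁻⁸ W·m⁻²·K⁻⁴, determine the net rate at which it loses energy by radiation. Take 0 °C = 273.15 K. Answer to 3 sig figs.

Net loss ≈ 1.50×10⁶ W

Surroundings: T = 34.75 °C + 273.15 = 307.90 K.
Area A = 8.30 m².
Net radiated power P_net = εσA(T⁴ − T₀⁴) = 0.764×5.670×10⁻⁸×8.30×(1430⁴ − 307.90⁴).
T⁴ − T₀⁴ = 4.18162×10¹² − 8.98750×10⁹ = 4.17263×10¹² K⁴, so P_net = 1.50×10⁶ W.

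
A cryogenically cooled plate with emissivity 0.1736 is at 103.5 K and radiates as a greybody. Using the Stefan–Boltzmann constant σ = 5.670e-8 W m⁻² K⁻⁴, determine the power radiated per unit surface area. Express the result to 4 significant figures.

I ≈ 1.130 W/m²

Stefan–Boltzmann: I = εσT⁴ = 0.1736 × 5.670×10⁻⁸ × (103.5)⁴ = 1.130 W/m².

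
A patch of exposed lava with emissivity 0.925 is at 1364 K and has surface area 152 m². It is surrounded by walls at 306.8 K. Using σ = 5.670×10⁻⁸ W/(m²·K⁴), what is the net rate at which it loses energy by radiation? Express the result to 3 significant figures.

Area A = 152 m².
Net radiated power P_net = εσA(T⁴ − T₀⁴) = 0.925×5.670×10⁻⁸×152×(1364⁴ − 306.8⁴).
T⁴ − T₀⁴ = 3.46145×10¹² − 8.85975×10⁹ = 3.45259×10¹² K⁴, so P_net = 2.75×10⁷ W.

Net loss ≈ 2.75×10⁷ W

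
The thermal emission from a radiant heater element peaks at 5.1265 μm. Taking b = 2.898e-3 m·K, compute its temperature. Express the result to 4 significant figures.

T ≈ 565.3 K

Wien's law gives T = b/λ_max = (2.898×10⁻³ m·K)/(5.1265×10⁻⁶ m) = 565.3 K.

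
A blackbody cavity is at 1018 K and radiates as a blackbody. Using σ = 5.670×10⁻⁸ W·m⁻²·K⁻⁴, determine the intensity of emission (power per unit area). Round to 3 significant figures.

Stefan–Boltzmann: I = σT⁴ = 5.670×10⁻⁸ × (1018)⁴ = 6.09×10⁴ W/m².

I ≈ 6.09×10⁴ W/m²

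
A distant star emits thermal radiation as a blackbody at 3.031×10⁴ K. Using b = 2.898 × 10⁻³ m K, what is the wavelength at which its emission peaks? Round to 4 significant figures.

λ_max ≈ 95.61 nm

Wien's displacement law: λ_max = b/T = (2.898×10⁻³ m·K)/(3.031×10⁴ K) = 9.5612×10⁻⁸ m.
That is 95.61 nm, in the ultraviolet range.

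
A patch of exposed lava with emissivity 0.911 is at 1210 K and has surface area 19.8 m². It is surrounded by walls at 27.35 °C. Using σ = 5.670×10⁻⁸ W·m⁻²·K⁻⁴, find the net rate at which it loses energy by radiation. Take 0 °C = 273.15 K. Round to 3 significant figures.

Net loss ≈ 2.18×10⁶ W

Surroundings: T = 27.35 °C + 273.15 = 300.50 K.
Area A = 19.8 m².
Net radiated power P_net = εσA(T⁴ − T₀⁴) = 0.911×5.670×10⁻⁸×19.8×(1210⁴ − 300.50⁴).
T⁴ − T₀⁴ = 2.14359×10¹² − 8.15414×10⁹ = 2.13544×10¹² K⁴, so P_net = 2.18×10⁶ W.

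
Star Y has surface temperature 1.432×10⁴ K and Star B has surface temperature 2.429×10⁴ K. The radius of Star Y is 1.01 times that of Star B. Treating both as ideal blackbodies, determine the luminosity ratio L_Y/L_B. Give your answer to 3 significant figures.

L_Y/L_B ≈ 0.123

L ∝ R²T⁴, so L_Y/L_B = (R_Y/R_B)²(T_Y/T_B)⁴ = (1.01)² × (1.432×10⁴/2.429×10⁴)⁴ = 1.0201 × 0.120799 = 0.123.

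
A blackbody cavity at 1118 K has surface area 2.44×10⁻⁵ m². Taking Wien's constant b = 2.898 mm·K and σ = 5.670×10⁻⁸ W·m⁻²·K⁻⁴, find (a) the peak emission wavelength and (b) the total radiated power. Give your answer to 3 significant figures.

λ_max ≈ 2.59×10³ nm; P ≈ 2.16 W

(a) λ_max = b/T = 2.898×10⁻³/1118 = 2.592×10⁻⁶ m = 2.59×10³ nm.
Area A = 2.44×10⁻⁵ m².
(b) P = σAT⁴ = 5.670×10⁻⁸×2.44×10⁻⁵×(1118)⁴ = 2.16 W.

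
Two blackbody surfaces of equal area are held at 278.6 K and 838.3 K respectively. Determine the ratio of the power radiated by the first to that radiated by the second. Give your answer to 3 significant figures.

With equal areas, P₁/P₂ = (T₁/T₂)⁴ = (278.6/838.3)⁴ = 0.0122.

P₁/P₂ ≈ 0.0122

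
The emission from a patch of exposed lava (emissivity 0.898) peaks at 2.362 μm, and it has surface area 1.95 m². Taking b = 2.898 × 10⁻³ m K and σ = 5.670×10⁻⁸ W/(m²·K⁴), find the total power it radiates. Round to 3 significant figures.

Wien's law: T = b/λ_max = 2.898×10⁻³/2.362×10⁻⁶ = 1226.93 K.
Area A = 1.95 m².
Then P = εσAT⁴ = 0.898×5.670×10⁻⁸×1.95×(1226.93)⁴ = 2.25×10⁵ W.

P ≈ 2.25×10⁵ W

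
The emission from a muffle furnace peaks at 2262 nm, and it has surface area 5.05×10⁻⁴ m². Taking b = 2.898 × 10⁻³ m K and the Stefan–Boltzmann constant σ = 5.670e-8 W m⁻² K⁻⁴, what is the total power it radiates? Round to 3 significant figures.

Wien's law: T = b/λ_max = 2.898×10⁻³/2.262×10⁻⁶ = 1281.17 K.
Area A = 5.05×10⁻⁴ m².
Then P = σAT⁴ = 5.670×10⁻⁸×5.05×10⁻⁴×(1281.17)⁴ = 77.1 W.

P ≈ 77.1 W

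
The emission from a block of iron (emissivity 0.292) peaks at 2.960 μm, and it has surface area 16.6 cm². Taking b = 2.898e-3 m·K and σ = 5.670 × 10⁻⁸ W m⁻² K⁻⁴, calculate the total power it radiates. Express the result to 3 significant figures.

Wien's law: T = b/λ_max = 2.898×10⁻³/2.960×10⁻⁶ = 979.054 K.
Area A = 16.6 cm² = 1.66×10⁻³ m².
Then P = εσAT⁴ = 0.292×5.670×10⁻⁸×1.66×10⁻³×(979.054)⁴ = 25.3 W.

P ≈ 25.3 W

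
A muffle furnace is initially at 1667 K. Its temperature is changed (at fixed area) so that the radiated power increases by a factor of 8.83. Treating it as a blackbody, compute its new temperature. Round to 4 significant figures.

P ∝ T⁴, so T₂/T₁ = (P₂/P₁)^(1/4) = (8.83)^(1/4) = 1.72381.
T₂ = 1667 × 1.72381 = 2874 K.

T₂ ≈ 2874 K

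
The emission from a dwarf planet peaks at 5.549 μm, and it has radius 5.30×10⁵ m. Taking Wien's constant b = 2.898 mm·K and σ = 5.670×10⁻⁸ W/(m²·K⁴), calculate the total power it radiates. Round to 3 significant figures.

P ≈ 1.49×10¹⁶ W

Wien's law: T = b/λ_max = 2.898×10⁻³/5.549×10⁻⁶ = 522.256 K.
Surface area A = 4πR² = 4π(5.30×10⁵ m)² = 3.52989×10¹² m².
Then P = σAT⁴ = 5.670×10⁻⁸×3.52989×10¹²×(522.256)⁴ = 1.49×10¹⁶ W.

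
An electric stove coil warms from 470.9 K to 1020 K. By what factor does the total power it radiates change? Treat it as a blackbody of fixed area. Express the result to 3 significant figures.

P₂/P₁ ≈ 22.0

P ∝ T⁴, so P₂/P₁ = (T₂/T₁)⁴ = (1020/470.9)⁴ = (2.16606)⁴ = 22.0.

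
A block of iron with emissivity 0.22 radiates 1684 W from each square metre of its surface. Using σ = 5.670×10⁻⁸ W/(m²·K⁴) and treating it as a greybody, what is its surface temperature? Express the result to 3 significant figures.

T ≈ 606 K

I = εσT⁴, so T = (I/εσ)^(1/4) = (1684/(0.22×5.670×10⁻⁸))^(1/4) = 606 K.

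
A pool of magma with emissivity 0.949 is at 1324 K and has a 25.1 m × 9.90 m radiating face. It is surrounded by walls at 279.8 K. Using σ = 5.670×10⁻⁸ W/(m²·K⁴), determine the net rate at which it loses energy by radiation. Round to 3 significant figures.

Area A = 25.1 × 9.90 = 248.49 m².
Net radiated power P_net = εσA(T⁴ − T₀⁴) = 0.949×5.670×10⁻⁸×248.49×(1324⁴ − 279.8⁴).
T⁴ − T₀⁴ = 3.07292×10¹² − 6.12902×10⁹ = 3.06679×10¹² K⁴, so P_net = 4.10×10⁷ W.

Net loss ≈ 4.10×10⁷ W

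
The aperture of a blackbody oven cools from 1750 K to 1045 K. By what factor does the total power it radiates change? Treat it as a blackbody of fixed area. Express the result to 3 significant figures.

P ∝ T⁴, so P₂/P₁ = (T₂/T₁)⁴ = (1045/1750)⁴ = (0.597143)⁴ = 0.127.

P₂/P₁ ≈ 0.127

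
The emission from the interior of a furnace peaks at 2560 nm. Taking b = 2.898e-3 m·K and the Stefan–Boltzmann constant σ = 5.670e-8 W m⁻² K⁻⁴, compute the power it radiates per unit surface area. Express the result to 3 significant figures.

I ≈ 9.31×10⁴ W/m²

Wien's law: T = b/λ_max = 2.898×10⁻³/2.560×10⁻⁶ = 1132.03 K.
Then I = σT⁴ = 5.670×10⁻⁸×(1132.03)⁴ = 9.31×10⁴ W/m².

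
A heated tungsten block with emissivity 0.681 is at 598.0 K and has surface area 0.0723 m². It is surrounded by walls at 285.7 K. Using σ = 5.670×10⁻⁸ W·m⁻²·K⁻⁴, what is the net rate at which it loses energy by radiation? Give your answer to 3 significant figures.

Net loss ≈ 338 W

Area A = 0.0723 m².
Net radiated power P_net = εσA(T⁴ − T₀⁴) = 0.681×5.670×10⁻⁸×0.0723×(598.0⁴ − 285.7⁴).
T⁴ − T₀⁴ = 1.27881×10¹¹ − 6.66256×10⁹ = 1.21218×10¹¹ K⁴, so P_net = 338 W.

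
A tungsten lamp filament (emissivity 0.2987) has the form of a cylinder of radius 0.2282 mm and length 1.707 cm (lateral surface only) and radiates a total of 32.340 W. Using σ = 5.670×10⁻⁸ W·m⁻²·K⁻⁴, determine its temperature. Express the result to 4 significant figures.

T ≈ 2972 K

Lateral area A = 2πrL = 2π×2.282×10⁻⁴×0.01707 = 2.44754×10⁻⁵ m².
P = εσAT⁴ ⇒ T = (P/(εσA))^(1/4) = (32.340/(0.2987×5.670×10⁻⁸×2.44754×10⁻⁵))^(1/4) = 2972 K.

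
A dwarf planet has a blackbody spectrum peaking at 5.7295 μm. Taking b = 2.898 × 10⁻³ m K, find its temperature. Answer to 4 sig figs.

Wien's law gives T = b/λ_max = (2.898×10⁻³ m·K)/(5.7295×10⁻⁶ m) = 505.8 K.

T ≈ 505.8 K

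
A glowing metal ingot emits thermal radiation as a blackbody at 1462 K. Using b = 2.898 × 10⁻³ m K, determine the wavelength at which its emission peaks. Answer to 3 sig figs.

λ_max ≈ 1.98 μm

Wien's displacement law: λ_max = b/T = (2.898×10⁻³ m·K)/(1462 K) = 1.982×10⁻⁶ m.
That is 1.98 μm, in the infrared range.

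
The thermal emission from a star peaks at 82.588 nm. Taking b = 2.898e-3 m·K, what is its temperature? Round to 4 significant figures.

T ≈ 3.509×10⁴ K

Wien's law gives T = b/λ_max = (2.898×10⁻³ m·K)/(8.2588×10⁻⁸ m) = 3.509×10⁴ K.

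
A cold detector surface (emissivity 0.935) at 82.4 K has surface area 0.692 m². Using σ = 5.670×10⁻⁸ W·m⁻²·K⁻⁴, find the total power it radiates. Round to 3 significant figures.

Area A = 0.692 m².
P = εσAT⁴ = 0.935 × 5.670×10⁻⁸ × 0.692 × (82.4)⁴ = 1.69 W.

P ≈ 1.69 W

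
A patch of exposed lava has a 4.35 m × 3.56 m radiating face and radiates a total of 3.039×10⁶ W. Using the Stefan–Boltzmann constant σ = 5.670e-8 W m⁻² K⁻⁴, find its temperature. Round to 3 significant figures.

T ≈ 1.36×10³ K

Area A = 4.35 × 3.56 = 15.486 m².
P = σAT⁴ ⇒ T = (P/(σA))^(1/4) = (3.039×10⁶/(5.670×10⁻⁸×15.486))^(1/4) = 1.36×10³ K.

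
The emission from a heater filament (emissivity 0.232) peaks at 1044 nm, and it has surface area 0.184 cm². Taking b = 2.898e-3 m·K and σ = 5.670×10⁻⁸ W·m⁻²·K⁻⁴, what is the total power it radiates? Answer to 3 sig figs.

Wien's law: T = b/λ_max = 2.898×10⁻³/1.044×10⁻⁶ = 2775.86 K.
Area A = 0.184 cm² = 1.84×10⁻⁵ m².
Then P = εσAT⁴ = 0.232×5.670×10⁻⁸×1.84×10⁻⁵×(2775.86)⁴ = 14.4 W.

P ≈ 14.4 W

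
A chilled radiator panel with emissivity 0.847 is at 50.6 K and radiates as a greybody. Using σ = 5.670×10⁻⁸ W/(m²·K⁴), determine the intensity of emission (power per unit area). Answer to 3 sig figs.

I ≈ 0.315 W/m²

Stefan–Boltzmann: I = εσT⁴ = 0.847 × 5.670×10⁻⁸ × (50.6)⁴ = 0.315 W/m².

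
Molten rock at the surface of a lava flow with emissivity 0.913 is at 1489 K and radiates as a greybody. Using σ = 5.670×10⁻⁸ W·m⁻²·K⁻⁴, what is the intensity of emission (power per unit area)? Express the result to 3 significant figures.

I ≈ 2.54×10⁵ W/m²

Stefan–Boltzmann: I = εσT⁴ = 0.913 × 5.670×10⁻⁸ × (1489)⁴ = 2.54×10⁵ W/m².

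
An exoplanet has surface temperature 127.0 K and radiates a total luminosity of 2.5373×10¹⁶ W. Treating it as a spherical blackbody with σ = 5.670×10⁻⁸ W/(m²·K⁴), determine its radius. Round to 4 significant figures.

R ≈ 1.170×10⁷ m

L = 4πR²σT⁴ ⇒ R = √(L/(4πσT⁴)).
σT⁴ = 14.7502 W/m², so R = √(2.5373×10¹⁶/(4π×14.7502)) = 1.170×10⁷ m.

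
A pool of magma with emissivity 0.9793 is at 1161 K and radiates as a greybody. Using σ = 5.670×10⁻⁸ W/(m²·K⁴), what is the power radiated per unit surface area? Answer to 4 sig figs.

I ≈ 1.009×10⁵ W/m²

Stefan–Boltzmann: I = εσT⁴ = 0.9793 × 5.670×10⁻⁸ × (1161)⁴ = 1.009×10⁵ W/m².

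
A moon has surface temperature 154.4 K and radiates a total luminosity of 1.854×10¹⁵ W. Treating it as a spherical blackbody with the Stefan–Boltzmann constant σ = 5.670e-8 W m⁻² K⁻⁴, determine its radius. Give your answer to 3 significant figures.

L = 4πR²σT⁴ ⇒ R = √(L/(4πσT⁴)).
σT⁴ = 32.2235 W/m², so R = √(1.854×10¹⁵/(4π×32.2235)) = 2.14×10⁶ m.

R ≈ 2.14×10⁶ m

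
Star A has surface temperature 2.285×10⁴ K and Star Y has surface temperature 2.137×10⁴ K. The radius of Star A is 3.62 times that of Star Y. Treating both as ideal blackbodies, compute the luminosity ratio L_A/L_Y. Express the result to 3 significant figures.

L ∝ R²T⁴, so L_A/L_Y = (R_A/R_Y)²(T_A/T_Y)⁴ = (3.62)² × (2.285×10⁴/2.137×10⁴)⁴ = 13.1044 × 1.30715 = 17.1.

L_A/L_Y ≈ 17.1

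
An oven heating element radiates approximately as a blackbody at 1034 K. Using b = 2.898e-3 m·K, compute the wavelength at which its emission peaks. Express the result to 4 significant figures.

Wien's displacement law: λ_max = b/T = (2.898×10⁻³ m·K)/(1034 K) = 2.8027×10⁻⁶ m.
That is 2.803 μm, in the infrared range.

λ_max ≈ 2.803 μm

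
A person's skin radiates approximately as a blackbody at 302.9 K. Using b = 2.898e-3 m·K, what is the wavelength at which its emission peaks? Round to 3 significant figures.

λ_max ≈ 9.57 μm

Wien's displacement law: λ_max = b/T = (2.898×10⁻³ m·K)/(302.9 K) = 9.568×10⁻⁶ m.
That is 9.57 μm, in the infrared range.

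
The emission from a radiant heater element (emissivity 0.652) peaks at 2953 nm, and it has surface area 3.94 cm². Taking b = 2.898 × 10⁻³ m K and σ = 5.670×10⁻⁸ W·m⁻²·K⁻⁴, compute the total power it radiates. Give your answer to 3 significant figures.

P ≈ 13.5 W

Wien's law: T = b/λ_max = 2.898×10⁻³/2.953×10⁻⁶ = 981.375 K.
Area A = 3.94 cm² = 3.94×10⁻⁴ m².
Then P = εσAT⁴ = 0.652×5.670×10⁻⁸×3.94×10⁻⁴×(981.375)⁴ = 13.5 W.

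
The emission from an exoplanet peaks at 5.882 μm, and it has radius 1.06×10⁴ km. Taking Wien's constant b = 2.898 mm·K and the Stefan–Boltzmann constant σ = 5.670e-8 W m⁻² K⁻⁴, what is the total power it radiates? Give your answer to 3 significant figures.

Wien's law: T = b/λ_max = 2.898×10⁻³/5.882×10⁻⁶ = 492.690 K.
Surface area A = 4πR² = 4π(1.06×10⁷ m)² = 1.41196×10¹⁵ m².
Then P = σAT⁴ = 5.670×10⁻⁸×1.41196×10¹⁵×(492.690)⁴ = 4.72×10¹⁸ W.

P ≈ 4.72×10¹⁸ W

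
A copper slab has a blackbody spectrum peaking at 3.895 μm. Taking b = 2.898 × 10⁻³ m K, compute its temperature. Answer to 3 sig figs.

T ≈ 744 K

Wien's law gives T = b/λ_max = (2.898×10⁻³ m·K)/(3.895×10⁻⁶ m) = 744 K.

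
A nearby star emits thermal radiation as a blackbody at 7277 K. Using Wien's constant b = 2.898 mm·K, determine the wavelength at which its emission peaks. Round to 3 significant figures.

λ_max ≈ 398 nm

Wien's displacement law: λ_max = b/T = (2.898×10⁻³ m·K)/(7277 K) = 3.982×10⁻⁷ m.
That is 398 nm, in the visible range.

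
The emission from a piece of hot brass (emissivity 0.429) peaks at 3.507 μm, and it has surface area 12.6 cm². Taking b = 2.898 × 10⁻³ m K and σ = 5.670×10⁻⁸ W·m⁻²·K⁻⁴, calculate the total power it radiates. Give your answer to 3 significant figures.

Wien's law: T = b/λ_max = 2.898×10⁻³/3.507×10⁻⁶ = 826.347 K.
Area A = 12.6 cm² = 1.26×10⁻³ m².
Then P = εσAT⁴ = 0.429×5.670×10⁻⁸×1.26×10⁻³×(826.347)⁴ = 14.3 W.

P ≈ 14.3 W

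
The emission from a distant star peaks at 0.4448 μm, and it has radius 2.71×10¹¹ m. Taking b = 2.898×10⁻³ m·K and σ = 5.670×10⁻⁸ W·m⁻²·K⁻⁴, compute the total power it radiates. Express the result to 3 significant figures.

Wien's law: T = b/λ_max = 2.898×10⁻³/4.448×10⁻⁷ = 6515.29 K.
Surface area A = 4πR² = 4π(2.71×10¹¹ m)² = 9.22887×10²³ m².
Then P = σAT⁴ = 5.670×10⁻⁸×9.22887×10²³×(6515.29)⁴ = 9.43×10³¹ W.

P ≈ 9.43×10³¹ W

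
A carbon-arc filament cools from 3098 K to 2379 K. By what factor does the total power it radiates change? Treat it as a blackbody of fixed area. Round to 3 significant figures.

P₂/P₁ ≈ 0.348

P ∝ T⁴, so P₂/P₁ = (T₂/T₁)⁴ = (2379/3098)⁴ = (0.767915)⁴ = 0.348.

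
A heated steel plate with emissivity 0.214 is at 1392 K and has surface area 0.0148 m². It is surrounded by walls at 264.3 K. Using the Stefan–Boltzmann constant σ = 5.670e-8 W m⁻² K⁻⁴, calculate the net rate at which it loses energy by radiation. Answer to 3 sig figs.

Net loss ≈ 673 W

Area A = 0.0148 m².
Net radiated power P_net = εσA(T⁴ − T₀⁴) = 0.214×5.670×10⁻⁸×0.0148×(1392⁴ − 264.3⁴).
T⁴ − T₀⁴ = 3.75454×10¹² − 4.87965×10⁹ = 3.74966×10¹² K⁴, so P_net = 673 W.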